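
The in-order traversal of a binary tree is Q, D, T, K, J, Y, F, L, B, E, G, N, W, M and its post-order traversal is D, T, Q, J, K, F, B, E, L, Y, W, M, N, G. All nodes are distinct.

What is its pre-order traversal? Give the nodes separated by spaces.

G Y K Q T D J L F E B N M W

The last element of post-order is the root; it splits in-order into left and right subtrees.
Root G: left subtree has 10 nodes {Q, D, T, K, J, Y, F, L, B, E}, right has 3 {N, W, M}.
  Root Y: left subtree has 5 nodes {Q, D, T, K, J}, right has 4 {F, L, B, E}.
    Root K: left subtree has 3 nodes {Q, D, T}, right has 1 {J}.
      Root Q: left subtree has 0 nodes { }, right has 2 {D, T}.
        Root T: left subtree has 1 node {D}, right has 0 { }.
    Root L: left subtree has 1 node {F}, right has 2 {B, E}.
      Root E: left subtree has 1 node {B}, right has 0 { }.
  Root N: left subtree has 0 nodes { }, right has 2 {W, M}.
    Root M: left subtree has 1 node {W}, right has 0 { }.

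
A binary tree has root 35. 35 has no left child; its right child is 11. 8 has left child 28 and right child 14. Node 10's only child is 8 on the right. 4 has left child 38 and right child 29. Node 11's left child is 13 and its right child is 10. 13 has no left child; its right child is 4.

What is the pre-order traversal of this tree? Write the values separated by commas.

35, 11, 13, 4, 38, 29, 10, 8, 28, 14

Pre-order visits the node, then its left subtree, then its right subtree.
Visit 35.
At 35: no left child.
At 35: go right to 11.
  Visit 11.
  At 11: go left to 13.
    Visit 13.
    At 13: no left child.
    At 13: go right to 4.
      Visit 4.
      At 4: go left to 38.
        38 is a leaf — visit 38.
      At 4: go right to 29.
        29 is a leaf — visit 29.
  At 11: go right to 10.
    Visit 10.
    At 10: no left child.
    At 10: go right to 8.
      Visit 8.
      At 8: go left to 28.
        28 is a leaf — visit 28.
      At 8: go right to 14.
        14 is a leaf — visit 14.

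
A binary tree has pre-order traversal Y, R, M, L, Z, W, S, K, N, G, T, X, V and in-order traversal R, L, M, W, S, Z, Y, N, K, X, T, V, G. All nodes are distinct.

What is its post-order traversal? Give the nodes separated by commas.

L, S, W, Z, M, R, N, X, V, T, G, K, Y

The first element of pre-order is the root; it splits in-order into left and right subtrees.
Root Y: left subtree has 6 nodes {R, L, M, W, S, Z}, right has 6 {N, K, X, T, V, G}.
  Root R: left subtree has 0 nodes { }, right has 5 {L, M, W, S, Z}.
    Root M: left subtree has 1 node {L}, right has 3 {W, S, Z}.
      Root Z: left subtree has 2 nodes {W, S}, right has 0 { }.
        Root W: left subtree has 0 nodes { }, right has 1 {S}.
  Root K: left subtree has 1 node {N}, right has 4 {X, T, V, G}.
    Root G: left subtree has 3 nodes {X, T, V}, right has 0 { }.
      Root T: left subtree has 1 node {X}, right has 1 {V}.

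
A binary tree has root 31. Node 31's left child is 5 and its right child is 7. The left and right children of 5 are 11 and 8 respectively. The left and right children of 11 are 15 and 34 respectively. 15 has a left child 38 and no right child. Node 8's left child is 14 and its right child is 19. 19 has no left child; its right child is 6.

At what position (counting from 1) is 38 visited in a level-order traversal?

Level-order visits nodes level by level from the root, left to right within each level.
Level 0: 31
Level 1: 5, 7
Level 2: 11, 8
Level 3: 15, 34, 14, 19
Level 4: 38, 6
Full level-order sequence: 31, 5, 7, 11, 8, 15, 34, 14, 19, 38, 6.

10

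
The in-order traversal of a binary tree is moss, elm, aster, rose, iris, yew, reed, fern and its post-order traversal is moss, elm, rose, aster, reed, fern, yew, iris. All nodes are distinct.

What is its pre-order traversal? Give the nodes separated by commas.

iris, aster, elm, moss, rose, yew, fern, reed

The last element of post-order is the root; it splits in-order into left and right subtrees.
Root iris: left subtree has 4 nodes {moss, elm, aster, rose}, right has 3 {yew, reed, fern}.
  Root aster: left subtree has 2 nodes {moss, elm}, right has 1 {rose}.
    Root elm: left subtree has 1 node {moss}, right has 0 { }.
  Root yew: left subtree has 0 nodes { }, right has 2 {reed, fern}.
    Root fern: left subtree has 1 node {reed}, right has 0 { }.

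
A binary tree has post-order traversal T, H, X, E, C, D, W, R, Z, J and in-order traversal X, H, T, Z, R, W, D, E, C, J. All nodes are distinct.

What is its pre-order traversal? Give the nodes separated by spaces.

J Z X H T R W D C E

The last element of post-order is the root; it splits in-order into left and right subtrees.
Root J: left subtree has 9 nodes {X, H, T, Z, R, W, D, E, C}, right has 0 { }.
  Root Z: left subtree has 3 nodes {X, H, T}, right has 5 {R, W, D, E, C}.
    Root X: left subtree has 0 nodes { }, right has 2 {H, T}.
      Root H: left subtree has 0 nodes { }, right has 1 {T}.
    Root R: left subtree has 0 nodes { }, right has 4 {W, D, E, C}.
      Root W: left subtree has 0 nodes { }, right has 3 {D, E, C}.
        Root D: left subtree has 0 nodes { }, right has 2 {E, C}.
          Root C: left subtree has 1 node {E}, right has 0 { }.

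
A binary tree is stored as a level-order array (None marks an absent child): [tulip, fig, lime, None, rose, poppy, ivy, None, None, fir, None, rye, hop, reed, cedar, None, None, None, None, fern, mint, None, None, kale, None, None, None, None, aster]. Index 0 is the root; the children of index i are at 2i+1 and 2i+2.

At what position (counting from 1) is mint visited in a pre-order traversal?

6

Pre-order visits the node, then its left subtree, then its right subtree.
Visit tulip.
At tulip: go left to fig.
  Visit fig.
  At fig: no left child.
  At fig: go right to rose.
    Visit rose.
    At rose: go left to fir.
      Visit fir.
      At fir: go left to fern.
        fern is a leaf — visit fern.
      At fir: go right to mint.
        mint is a leaf — visit mint.
    At rose: no right child.
At tulip: go right to lime.
  Visit lime.
  At lime: go left to poppy.
    Visit poppy.
    At poppy: go left to rye.
      Visit rye.
      At rye: go left to kale.
        kale is a leaf — visit kale.
      At rye: no right child.
    At poppy: go right to hop.
      hop is a leaf — visit hop.
  At lime: go right to ivy.
    Visit ivy.
    At ivy: go left to reed.
      Visit reed.
      At reed: no left child.
      At reed: go right to aster.
        aster is a leaf — visit aster.
    At ivy: go right to cedar.
      cedar is a leaf — visit cedar.
Full pre-order sequence: tulip, fig, rose, fir, fern, mint, lime, poppy, rye, kale, hop, ivy, reed, aster, cedar.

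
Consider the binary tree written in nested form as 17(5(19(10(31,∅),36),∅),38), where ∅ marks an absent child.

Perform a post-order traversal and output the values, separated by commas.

31, 10, 36, 19, 5, 38, 17

Post-order visits the left subtree, then the right subtree, then the node.
At 17: go left to 5.
  At 5: go left to 19.
    At 19: go left to 10.
      At 10: go left to 31.
        31 is a leaf — visit 31.
      At 10: no right child.
      Visit 10.
    At 19: go right to 36.
      36 is a leaf — visit 36.
    Visit 19.
  At 5: no right child.
  Visit 5.
At 17: go right to 38.
  38 is a leaf — visit 38.
Visit 17.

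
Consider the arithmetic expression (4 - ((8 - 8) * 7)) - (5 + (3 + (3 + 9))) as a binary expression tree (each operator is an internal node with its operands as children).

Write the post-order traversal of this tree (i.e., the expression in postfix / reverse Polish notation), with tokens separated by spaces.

4 8 8 - 7 * - 5 3 3 9 + + + -

Post-order on an expression tree gives postfix notation: for each operator, emit left operand, right operand, then the operator.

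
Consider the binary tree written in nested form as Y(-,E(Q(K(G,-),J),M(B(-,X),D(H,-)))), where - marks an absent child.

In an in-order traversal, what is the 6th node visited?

In-order visits the left subtree, then the node, then the right subtree.
At Y: no left child.
Visit Y.
At Y: go right to E.
  At E: go left to Q.
    At Q: go left to K.
      At K: go left to G.
        G is a leaf — visit G.
      Visit K.
      At K: no right child.
    Visit Q.
    At Q: go right to J.
      J is a leaf — visit J.
  Visit E.
  At E: go right to M.
    At M: go left to B.
      At B: no left child.
      Visit B.
      At B: go right to X.
        X is a leaf — visit X.
    Visit M.
    At M: go right to D.
      At D: go left to H.
        H is a leaf — visit H.
      Visit D.
      At D: no right child.
Full in-order sequence: Y, G, K, Q, J, E, B, X, M, H, D.

E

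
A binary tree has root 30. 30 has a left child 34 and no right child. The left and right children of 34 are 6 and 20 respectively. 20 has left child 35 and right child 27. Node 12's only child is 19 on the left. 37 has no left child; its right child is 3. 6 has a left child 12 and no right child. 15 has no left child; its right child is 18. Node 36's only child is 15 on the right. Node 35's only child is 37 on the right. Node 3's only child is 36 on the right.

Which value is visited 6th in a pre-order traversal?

Pre-order visits the node, then its left subtree, then its right subtree.
Visit 30.
At 30: go left to 34.
  Visit 34.
  At 34: go left to 6.
    Visit 6.
    At 6: go left to 12.
      Visit 12.
      At 12: go left to 19.
        19 is a leaf — visit 19.
      At 12: no right child.
    At 6: no right child.
  At 34: go right to 20.
    Visit 20.
    At 20: go left to 35.
      Visit 35.
      At 35: no left child.
      At 35: go right to 37.
        Visit 37.
        At 37: no left child.
        At 37: go right to 3.
          Visit 3.
          At 3: no left child.
          At 3: go right to 36.
            Visit 36.
            At 36: no left child.
            At 36: go right to 15.
              Visit 15.
              At 15: no left child.
              At 15: go right to 18.
                18 is a leaf — visit 18.
    At 20: go right to 27.
      27 is a leaf — visit 27.
At 30: no right child.
Full pre-order sequence: 30, 34, 6, 12, 19, 20, 35, 37, 3, 36, 15, 18, 27.

20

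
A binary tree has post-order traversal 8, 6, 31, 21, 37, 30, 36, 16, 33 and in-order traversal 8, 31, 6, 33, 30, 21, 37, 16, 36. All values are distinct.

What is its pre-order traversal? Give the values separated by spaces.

The last element of post-order is the root; it splits in-order into left and right subtrees.
Root 33: left subtree has 3 nodes {8, 31, 6}, right has 5 {30, 21, 37, 16, 36}.
  Root 31: left subtree has 1 node {8}, right has 1 {6}.
  Root 16: left subtree has 3 nodes {30, 21, 37}, right has 1 {36}.
    Root 30: left subtree has 0 nodes { }, right has 2 {21, 37}.
      Root 37: left subtree has 1 node {21}, right has 0 { }.

33 31 8 6 16 30 37 21 36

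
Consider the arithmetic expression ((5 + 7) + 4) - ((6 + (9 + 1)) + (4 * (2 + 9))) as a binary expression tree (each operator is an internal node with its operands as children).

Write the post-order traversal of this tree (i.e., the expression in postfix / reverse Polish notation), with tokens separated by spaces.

Post-order on an expression tree gives postfix notation: for each operator, emit left operand, right operand, then the operator.

5 7 + 4 + 6 9 1 + + 4 2 9 + * + -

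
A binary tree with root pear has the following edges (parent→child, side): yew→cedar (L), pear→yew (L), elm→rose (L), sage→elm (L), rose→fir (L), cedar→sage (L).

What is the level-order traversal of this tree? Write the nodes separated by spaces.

Level-order visits nodes level by level from the root, left to right within each level.
Level 0: pear
Level 1: yew
Level 2: cedar
Level 3: sage
Level 4: elm
Level 5: rose
Level 6: fir

pear yew cedar sage elm rose fir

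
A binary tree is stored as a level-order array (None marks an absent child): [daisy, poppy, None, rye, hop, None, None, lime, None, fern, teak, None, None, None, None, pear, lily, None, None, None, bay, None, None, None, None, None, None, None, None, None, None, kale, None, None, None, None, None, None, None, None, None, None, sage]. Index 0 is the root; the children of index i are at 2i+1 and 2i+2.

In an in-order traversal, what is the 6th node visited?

poppy

In-order visits the left subtree, then the node, then the right subtree.
At daisy: go left to poppy.
  At poppy: go left to rye.
    At rye: go left to lime.
      At lime: go left to pear.
        At pear: go left to kale.
          kale is a leaf — visit kale.
        Visit pear.
        At pear: no right child.
      Visit lime.
      At lime: go right to lily.
        lily is a leaf — visit lily.
    Visit rye.
    At rye: no right child.
  Visit poppy.
  At poppy: go right to hop.
    At hop: go left to fern.
      At fern: no left child.
      Visit fern.
      At fern: go right to bay.
        At bay: no left child.
        Visit bay.
        At bay: go right to sage.
          sage is a leaf — visit sage.
    Visit hop.
    At hop: go right to teak.
      teak is a leaf — visit teak.
Visit daisy.
At daisy: no right child.
Full in-order sequence: kale, pear, lime, lily, rye, poppy, fern, bay, sage, hop, teak, daisy.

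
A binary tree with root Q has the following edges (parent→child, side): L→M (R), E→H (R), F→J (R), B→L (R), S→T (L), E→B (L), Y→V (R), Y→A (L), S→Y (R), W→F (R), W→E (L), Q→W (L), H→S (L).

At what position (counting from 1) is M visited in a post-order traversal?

Post-order visits the left subtree, then the right subtree, then the node.
At Q: go left to W.
  At W: go left to E.
    At E: go left to B.
      At B: no left child.
      At B: go right to L.
        At L: no left child.
        At L: go right to M.
          M is a leaf — visit M.
        Visit L.
      Visit B.
    At E: go right to H.
      At H: go left to S.
        At S: go left to T.
          T is a leaf — visit T.
        At S: go right to Y.
          At Y: go left to A.
            A is a leaf — visit A.
          At Y: go right to V.
            V is a leaf — visit V.
          Visit Y.
        Visit S.
      At H: no right child.
      Visit H.
    Visit E.
  At W: go right to F.
    At F: no left child.
    At F: go right to J.
      J is a leaf — visit J.
    Visit F.
  Visit W.
At Q: no right child.
Visit Q.
Full post-order sequence: M, L, B, T, A, V, Y, S, H, E, J, F, W, Q.

1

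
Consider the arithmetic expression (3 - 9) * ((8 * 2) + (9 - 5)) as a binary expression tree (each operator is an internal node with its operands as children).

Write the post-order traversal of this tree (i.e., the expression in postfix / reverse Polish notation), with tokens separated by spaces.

3 9 - 8 2 * 9 5 - + *

Post-order on an expression tree gives postfix notation: for each operator, emit left operand, right operand, then the operator.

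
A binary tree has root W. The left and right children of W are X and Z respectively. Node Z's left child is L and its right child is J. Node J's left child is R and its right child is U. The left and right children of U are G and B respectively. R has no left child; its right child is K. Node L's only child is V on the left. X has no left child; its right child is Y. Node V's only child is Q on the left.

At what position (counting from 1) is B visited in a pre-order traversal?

13

Pre-order visits the node, then its left subtree, then its right subtree.
Visit W.
At W: go left to X.
  Visit X.
  At X: no left child.
  At X: go right to Y.
    Y is a leaf — visit Y.
At W: go right to Z.
  Visit Z.
  At Z: go left to L.
    Visit L.
    At L: go left to V.
      Visit V.
      At V: go left to Q.
        Q is a leaf — visit Q.
      At V: no right child.
    At L: no right child.
  At Z: go right to J.
    Visit J.
    At J: go left to R.
      Visit R.
      At R: no left child.
      At R: go right to K.
        K is a leaf — visit K.
    At J: go right to U.
      Visit U.
      At U: go left to G.
        G is a leaf — visit G.
      At U: go right to B.
        B is a leaf — visit B.
Full pre-order sequence: W, X, Y, Z, L, V, Q, J, R, K, U, G, B.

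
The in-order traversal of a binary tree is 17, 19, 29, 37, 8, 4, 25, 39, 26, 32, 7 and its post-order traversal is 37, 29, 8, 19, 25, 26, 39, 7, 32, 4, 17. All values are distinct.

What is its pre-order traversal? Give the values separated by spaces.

The last element of post-order is the root; it splits in-order into left and right subtrees.
Root 17: left subtree has 0 nodes { }, right has 10 {19, 29, 37, 8, 4, 25, 39, 26, 32, 7}.
  Root 4: left subtree has 4 nodes {19, 29, 37, 8}, right has 5 {25, 39, 26, 32, 7}.
    Root 19: left subtree has 0 nodes { }, right has 3 {29, 37, 8}.
      Root 8: left subtree has 2 nodes {29, 37}, right has 0 { }.
        Root 29: left subtree has 0 nodes { }, right has 1 {37}.
    Root 32: left subtree has 3 nodes {25, 39, 26}, right has 1 {7}.
      Root 39: left subtree has 1 node {25}, right has 1 {26}.

17 4 19 8 29 37 32 39 25 26 7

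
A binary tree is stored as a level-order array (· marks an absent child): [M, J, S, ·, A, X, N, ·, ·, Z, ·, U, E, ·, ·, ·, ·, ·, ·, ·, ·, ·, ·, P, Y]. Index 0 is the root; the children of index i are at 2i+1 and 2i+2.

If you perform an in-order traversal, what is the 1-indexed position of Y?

In-order visits the left subtree, then the node, then the right subtree.
At M: go left to J.
  At J: no left child.
  Visit J.
  At J: go right to A.
    At A: go left to Z.
      Z is a leaf — visit Z.
    Visit A.
    At A: no right child.
Visit M.
At M: go right to S.
  At S: go left to X.
    At X: go left to U.
      At U: go left to P.
        P is a leaf — visit P.
      Visit U.
      At U: go right to Y.
        Y is a leaf — visit Y.
    Visit X.
    At X: go right to E.
      E is a leaf — visit E.
  Visit S.
  At S: go right to N.
    N is a leaf — visit N.
Full in-order sequence: J, Z, A, M, P, U, Y, X, E, S, N.

7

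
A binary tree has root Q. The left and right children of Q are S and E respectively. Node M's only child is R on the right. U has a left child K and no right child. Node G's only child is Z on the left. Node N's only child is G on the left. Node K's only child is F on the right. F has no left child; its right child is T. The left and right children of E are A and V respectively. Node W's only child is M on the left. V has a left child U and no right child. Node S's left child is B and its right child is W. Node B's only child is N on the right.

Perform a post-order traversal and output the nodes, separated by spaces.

Z G N B R M W S A T F K U V E Q

Post-order visits the left subtree, then the right subtree, then the node.
At Q: go left to S.
  At S: go left to B.
    At B: no left child.
    At B: go right to N.
      At N: go left to G.
        At G: go left to Z.
          Z is a leaf — visit Z.
        At G: no right child.
        Visit G.
      At N: no right child.
      Visit N.
    Visit B.
  At S: go right to W.
    At W: go left to M.
      At M: no left child.
      At M: go right to R.
        R is a leaf — visit R.
      Visit M.
    At W: no right child.
    Visit W.
  Visit S.
At Q: go right to E.
  At E: go left to A.
    A is a leaf — visit A.
  At E: go right to V.
    At V: go left to U.
      At U: go left to K.
        At K: no left child.
        At K: go right to F.
          At F: no left child.
          At F: go right to T.
            T is a leaf — visit T.
          Visit F.
        Visit K.
      At U: no right child.
      Visit U.
    At V: no right child.
    Visit V.
  Visit E.
Visit Q.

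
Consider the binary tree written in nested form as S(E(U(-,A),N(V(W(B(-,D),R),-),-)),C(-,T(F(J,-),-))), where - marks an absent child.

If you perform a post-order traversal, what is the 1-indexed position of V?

7

Post-order visits the left subtree, then the right subtree, then the node.
At S: go left to E.
  At E: go left to U.
    At U: no left child.
    At U: go right to A.
      A is a leaf — visit A.
    Visit U.
  At E: go right to N.
    At N: go left to V.
      At V: go left to W.
        At W: go left to B.
          At B: no left child.
          At B: go right to D.
            D is a leaf — visit D.
          Visit B.
        At W: go right to R.
          R is a leaf — visit R.
        Visit W.
      At V: no right child.
      Visit V.
    At N: no right child.
    Visit N.
  Visit E.
At S: go right to C.
  At C: no left child.
  At C: go right to T.
    At T: go left to F.
      At F: go left to J.
        J is a leaf — visit J.
      At F: no right child.
      Visit F.
    At T: no right child.
    Visit T.
  Visit C.
Visit S.
Full post-order sequence: A, U, D, B, R, W, V, N, E, J, F, T, C, S.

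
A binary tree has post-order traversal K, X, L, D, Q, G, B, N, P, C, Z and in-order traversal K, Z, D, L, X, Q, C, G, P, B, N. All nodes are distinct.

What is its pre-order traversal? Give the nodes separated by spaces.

The last element of post-order is the root; it splits in-order into left and right subtrees.
Root Z: left subtree has 1 node {K}, right has 9 {D, L, X, Q, C, G, P, B, N}.
  Root C: left subtree has 4 nodes {D, L, X, Q}, right has 4 {G, P, B, N}.
    Root Q: left subtree has 3 nodes {D, L, X}, right has 0 { }.
      Root D: left subtree has 0 nodes { }, right has 2 {L, X}.
        Root L: left subtree has 0 nodes { }, right has 1 {X}.
    Root P: left subtree has 1 node {G}, right has 2 {B, N}.
      Root N: left subtree has 1 node {B}, right has 0 { }.

Z K C Q D L X P G N B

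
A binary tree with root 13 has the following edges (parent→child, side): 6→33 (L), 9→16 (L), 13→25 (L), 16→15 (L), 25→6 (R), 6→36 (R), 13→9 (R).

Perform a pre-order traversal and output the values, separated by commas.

Pre-order visits the node, then its left subtree, then its right subtree.
Visit 13.
At 13: go left to 25.
  Visit 25.
  At 25: no left child.
  At 25: go right to 6.
    Visit 6.
    At 6: go left to 33.
      33 is a leaf — visit 33.
    At 6: go right to 36.
      36 is a leaf — visit 36.
At 13: go right to 9.
  Visit 9.
  At 9: go left to 16.
    Visit 16.
    At 16: go left to 15.
      15 is a leaf — visit 15.
    At 16: no right child.
  At 9: no right child.

13, 25, 6, 33, 36, 9, 16, 15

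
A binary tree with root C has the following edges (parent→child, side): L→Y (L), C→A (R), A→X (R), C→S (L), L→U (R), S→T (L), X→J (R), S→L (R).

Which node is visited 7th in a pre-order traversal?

A

Pre-order visits the node, then its left subtree, then its right subtree.
Visit C.
At C: go left to S.
  Visit S.
  At S: go left to T.
    T is a leaf — visit T.
  At S: go right to L.
    Visit L.
    At L: go left to Y.
      Y is a leaf — visit Y.
    At L: go right to U.
      U is a leaf — visit U.
At C: go right to A.
  Visit A.
  At A: no left child.
  At A: go right to X.
    Visit X.
    At X: no left child.
    At X: go right to J.
      J is a leaf — visit J.
Full pre-order sequence: C, S, T, L, Y, U, A, X, J.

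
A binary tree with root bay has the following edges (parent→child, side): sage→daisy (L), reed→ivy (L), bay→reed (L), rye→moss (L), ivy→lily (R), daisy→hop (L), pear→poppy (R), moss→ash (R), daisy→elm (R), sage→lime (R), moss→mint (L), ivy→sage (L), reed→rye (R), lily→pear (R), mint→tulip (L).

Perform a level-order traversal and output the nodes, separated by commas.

Level-order visits nodes level by level from the root, left to right within each level.
Level 0: bay
Level 1: reed
Level 2: ivy, rye
Level 3: sage, lily, moss
Level 4: daisy, lime, pear, mint, ash
Level 5: hop, elm, poppy, tulip

bay, reed, ivy, rye, sage, lily, moss, daisy, lime, pear, mint, ash, hop, elm, poppy, tulip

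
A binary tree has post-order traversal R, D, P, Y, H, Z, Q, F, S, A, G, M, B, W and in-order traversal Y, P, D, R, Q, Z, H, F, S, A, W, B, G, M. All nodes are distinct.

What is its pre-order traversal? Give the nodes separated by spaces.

W A S F Q Y P D R Z H B M G

The last element of post-order is the root; it splits in-order into left and right subtrees.
Root W: left subtree has 10 nodes {Y, P, D, R, Q, Z, H, F, S, A}, right has 3 {B, G, M}.
  Root A: left subtree has 9 nodes {Y, P, D, R, Q, Z, H, F, S}, right has 0 { }.
    Root S: left subtree has 8 nodes {Y, P, D, R, Q, Z, H, F}, right has 0 { }.
      Root F: left subtree has 7 nodes {Y, P, D, R, Q, Z, H}, right has 0 { }.
        Root Q: left subtree has 4 nodes {Y, P, D, R}, right has 2 {Z, H}.
          Root Y: left subtree has 0 nodes { }, right has 3 {P, D, R}.
            Root P: left subtree has 0 nodes { }, right has 2 {D, R}.
              Root D: left subtree has 0 nodes { }, right has 1 {R}.
          Root Z: left subtree has 0 nodes { }, right has 1 {H}.
  Root B: left subtree has 0 nodes { }, right has 2 {G, M}.
    Root M: left subtree has 1 node {G}, right has 0 { }.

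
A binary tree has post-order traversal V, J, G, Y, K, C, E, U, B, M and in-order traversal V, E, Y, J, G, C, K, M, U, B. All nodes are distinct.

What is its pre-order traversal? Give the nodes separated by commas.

The last element of post-order is the root; it splits in-order into left and right subtrees.
Root M: left subtree has 7 nodes {V, E, Y, J, G, C, K}, right has 2 {U, B}.
  Root E: left subtree has 1 node {V}, right has 5 {Y, J, G, C, K}.
    Root C: left subtree has 3 nodes {Y, J, G}, right has 1 {K}.
      Root Y: left subtree has 0 nodes { }, right has 2 {J, G}.
        Root G: left subtree has 1 node {J}, right has 0 { }.
  Root B: left subtree has 1 node {U}, right has 0 { }.

M, E, V, C, Y, G, J, K, B, U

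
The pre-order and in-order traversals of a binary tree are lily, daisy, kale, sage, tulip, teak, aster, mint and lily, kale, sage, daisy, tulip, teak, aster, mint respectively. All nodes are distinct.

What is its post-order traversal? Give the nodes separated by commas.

The first element of pre-order is the root; it splits in-order into left and right subtrees.
Root lily: left subtree has 0 nodes { }, right has 7 {kale, sage, daisy, tulip, teak, aster, mint}.
  Root daisy: left subtree has 2 nodes {kale, sage}, right has 4 {tulip, teak, aster, mint}.
    Root kale: left subtree has 0 nodes { }, right has 1 {sage}.
    Root tulip: left subtree has 0 nodes { }, right has 3 {teak, aster, mint}.
      Root teak: left subtree has 0 nodes { }, right has 2 {aster, mint}.
        Root aster: left subtree has 0 nodes { }, right has 1 {mint}.

sage, kale, mint, aster, teak, tulip, daisy, lily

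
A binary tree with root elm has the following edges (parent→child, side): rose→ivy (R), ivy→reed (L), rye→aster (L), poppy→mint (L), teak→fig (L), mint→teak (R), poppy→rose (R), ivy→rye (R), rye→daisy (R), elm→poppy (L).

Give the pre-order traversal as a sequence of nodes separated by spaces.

elm poppy mint teak fig rose ivy reed rye aster daisy

Pre-order visits the node, then its left subtree, then its right subtree.
Visit elm.
At elm: go left to poppy.
  Visit poppy.
  At poppy: go left to mint.
    Visit mint.
    At mint: no left child.
    At mint: go right to teak.
      Visit teak.
      At teak: go left to fig.
        fig is a leaf — visit fig.
      At teak: no right child.
  At poppy: go right to rose.
    Visit rose.
    At rose: no left child.
    At rose: go right to ivy.
      Visit ivy.
      At ivy: go left to reed.
        reed is a leaf — visit reed.
      At ivy: go right to rye.
        Visit rye.
        At rye: go left to aster.
          aster is a leaf — visit aster.
        At rye: go right to daisy.
          daisy is a leaf — visit daisy.
At elm: no right child.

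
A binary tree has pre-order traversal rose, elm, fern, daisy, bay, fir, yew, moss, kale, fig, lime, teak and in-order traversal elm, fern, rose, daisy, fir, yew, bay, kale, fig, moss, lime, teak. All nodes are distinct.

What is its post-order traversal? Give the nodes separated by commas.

fern, elm, yew, fir, fig, kale, teak, lime, moss, bay, daisy, rose

The first element of pre-order is the root; it splits in-order into left and right subtrees.
Root rose: left subtree has 2 nodes {elm, fern}, right has 9 {daisy, fir, yew, bay, kale, fig, moss, lime, teak}.
  Root elm: left subtree has 0 nodes { }, right has 1 {fern}.
  Root daisy: left subtree has 0 nodes { }, right has 8 {fir, yew, bay, kale, fig, moss, lime, teak}.
    Root bay: left subtree has 2 nodes {fir, yew}, right has 5 {kale, fig, moss, lime, teak}.
      Root fir: left subtree has 0 nodes { }, right has 1 {yew}.
      Root moss: left subtree has 2 nodes {kale, fig}, right has 2 {lime, teak}.
        Root kale: left subtree has 0 nodes { }, right has 1 {fig}.
        Root lime: left subtree has 0 nodes { }, right has 1 {teak}.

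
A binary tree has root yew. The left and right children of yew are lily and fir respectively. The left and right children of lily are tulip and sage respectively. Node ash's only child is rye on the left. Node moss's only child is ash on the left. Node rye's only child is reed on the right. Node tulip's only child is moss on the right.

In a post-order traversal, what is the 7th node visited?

lily

Post-order visits the left subtree, then the right subtree, then the node.
At yew: go left to lily.
  At lily: go left to tulip.
    At tulip: no left child.
    At tulip: go right to moss.
      At moss: go left to ash.
        At ash: go left to rye.
          At rye: no left child.
          At rye: go right to reed.
            reed is a leaf — visit reed.
          Visit rye.
        At ash: no right child.
        Visit ash.
      At moss: no right child.
      Visit moss.
    Visit tulip.
  At lily: go right to sage.
    sage is a leaf — visit sage.
  Visit lily.
At yew: go right to fir.
  fir is a leaf — visit fir.
Visit yew.
Full post-order sequence: reed, rye, ash, moss, tulip, sage, lily, fir, yew.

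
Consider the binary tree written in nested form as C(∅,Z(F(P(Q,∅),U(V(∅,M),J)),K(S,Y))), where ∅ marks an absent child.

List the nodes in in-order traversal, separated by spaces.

C Q P F V M U J Z S K Y

In-order visits the left subtree, then the node, then the right subtree.
At C: no left child.
Visit C.
At C: go right to Z.
  At Z: go left to F.
    At F: go left to P.
      At P: go left to Q.
        Q is a leaf — visit Q.
      Visit P.
      At P: no right child.
    Visit F.
    At F: go right to U.
      At U: go left to V.
        At V: no left child.
        Visit V.
        At V: go right to M.
          M is a leaf — visit M.
      Visit U.
      At U: go right to J.
        J is a leaf — visit J.
  Visit Z.
  At Z: go right to K.
    At K: go left to S.
      S is a leaf — visit S.
    Visit K.
    At K: go right to Y.
      Y is a leaf — visit Y.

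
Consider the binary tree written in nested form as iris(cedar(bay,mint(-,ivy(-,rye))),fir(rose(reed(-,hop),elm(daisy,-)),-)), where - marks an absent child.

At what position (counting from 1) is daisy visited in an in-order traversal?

10

In-order visits the left subtree, then the node, then the right subtree.
At iris: go left to cedar.
  At cedar: go left to bay.
    bay is a leaf — visit bay.
  Visit cedar.
  At cedar: go right to mint.
    At mint: no left child.
    Visit mint.
    At mint: go right to ivy.
      At ivy: no left child.
      Visit ivy.
      At ivy: go right to rye.
        rye is a leaf — visit rye.
Visit iris.
At iris: go right to fir.
  At fir: go left to rose.
    At rose: go left to reed.
      At reed: no left child.
      Visit reed.
      At reed: go right to hop.
        hop is a leaf — visit hop.
    Visit rose.
    At rose: go right to elm.
      At elm: go left to daisy.
        daisy is a leaf — visit daisy.
      Visit elm.
      At elm: no right child.
  Visit fir.
  At fir: no right child.
Full in-order sequence: bay, cedar, mint, ivy, rye, iris, reed, hop, rose, daisy, elm, fir.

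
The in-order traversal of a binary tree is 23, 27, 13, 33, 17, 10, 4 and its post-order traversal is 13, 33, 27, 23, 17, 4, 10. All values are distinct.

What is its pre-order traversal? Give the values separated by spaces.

The last element of post-order is the root; it splits in-order into left and right subtrees.
Root 10: left subtree has 5 nodes {23, 27, 13, 33, 17}, right has 1 {4}.
  Root 17: left subtree has 4 nodes {23, 27, 13, 33}, right has 0 { }.
    Root 23: left subtree has 0 nodes { }, right has 3 {27, 13, 33}.
      Root 27: left subtree has 0 nodes { }, right has 2 {13, 33}.
        Root 33: left subtree has 1 node {13}, right has 0 { }.

10 17 23 27 33 13 4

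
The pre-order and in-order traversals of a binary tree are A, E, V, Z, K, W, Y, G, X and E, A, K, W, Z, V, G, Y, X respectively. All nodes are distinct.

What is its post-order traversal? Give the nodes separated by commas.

The first element of pre-order is the root; it splits in-order into left and right subtrees.
Root A: left subtree has 1 node {E}, right has 7 {K, W, Z, V, G, Y, X}.
  Root V: left subtree has 3 nodes {K, W, Z}, right has 3 {G, Y, X}.
    Root Z: left subtree has 2 nodes {K, W}, right has 0 { }.
      Root K: left subtree has 0 nodes { }, right has 1 {W}.
    Root Y: left subtree has 1 node {G}, right has 1 {X}.

E, W, K, Z, G, X, Y, V, A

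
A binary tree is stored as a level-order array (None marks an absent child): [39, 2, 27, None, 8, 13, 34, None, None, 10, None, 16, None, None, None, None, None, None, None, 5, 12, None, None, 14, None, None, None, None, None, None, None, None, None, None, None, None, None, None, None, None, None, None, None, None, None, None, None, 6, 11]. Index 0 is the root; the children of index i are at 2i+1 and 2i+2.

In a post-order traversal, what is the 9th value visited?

16

Post-order visits the left subtree, then the right subtree, then the node.
At 39: go left to 2.
  At 2: no left child.
  At 2: go right to 8.
    At 8: go left to 10.
      At 10: go left to 5.
        5 is a leaf — visit 5.
      At 10: go right to 12.
        12 is a leaf — visit 12.
      Visit 10.
    At 8: no right child.
    Visit 8.
  Visit 2.
At 39: go right to 27.
  At 27: go left to 13.
    At 13: go left to 16.
      At 16: go left to 14.
        At 14: go left to 6.
          6 is a leaf — visit 6.
        At 14: go right to 11.
          11 is a leaf — visit 11.
        Visit 14.
      At 16: no right child.
      Visit 16.
    At 13: no right child.
    Visit 13.
  At 27: go right to 34.
    34 is a leaf — visit 34.
  Visit 27.
Visit 39.
Full post-order sequence: 5, 12, 10, 8, 2, 6, 11, 14, 16, 13, 34, 27, 39.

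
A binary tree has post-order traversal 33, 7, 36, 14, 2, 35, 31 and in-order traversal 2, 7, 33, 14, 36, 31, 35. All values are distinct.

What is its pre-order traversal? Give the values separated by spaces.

31 2 14 7 33 36 35

The last element of post-order is the root; it splits in-order into left and right subtrees.
Root 31: left subtree has 5 nodes {2, 7, 33, 14, 36}, right has 1 {35}.
  Root 2: left subtree has 0 nodes { }, right has 4 {7, 33, 14, 36}.
    Root 14: left subtree has 2 nodes {7, 33}, right has 1 {36}.
      Root 7: left subtree has 0 nodes { }, right has 1 {33}.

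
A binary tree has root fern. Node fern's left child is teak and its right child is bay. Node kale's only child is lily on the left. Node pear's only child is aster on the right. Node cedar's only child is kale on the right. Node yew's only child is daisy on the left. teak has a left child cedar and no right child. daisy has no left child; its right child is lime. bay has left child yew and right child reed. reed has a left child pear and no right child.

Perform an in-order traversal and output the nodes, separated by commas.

In-order visits the left subtree, then the node, then the right subtree.
At fern: go left to teak.
  At teak: go left to cedar.
    At cedar: no left child.
    Visit cedar.
    At cedar: go right to kale.
      At kale: go left to lily.
        lily is a leaf — visit lily.
      Visit kale.
      At kale: no right child.
  Visit teak.
  At teak: no right child.
Visit fern.
At fern: go right to bay.
  At bay: go left to yew.
    At yew: go left to daisy.
      At daisy: no left child.
      Visit daisy.
      At daisy: go right to lime.
        lime is a leaf — visit lime.
    Visit yew.
    At yew: no right child.
  Visit bay.
  At bay: go right to reed.
    At reed: go left to pear.
      At pear: no left child.
      Visit pear.
      At pear: go right to aster.
        aster is a leaf — visit aster.
    Visit reed.
    At reed: no right child.

cedar, lily, kale, teak, fern, daisy, lime, yew, bay, pear, aster, reed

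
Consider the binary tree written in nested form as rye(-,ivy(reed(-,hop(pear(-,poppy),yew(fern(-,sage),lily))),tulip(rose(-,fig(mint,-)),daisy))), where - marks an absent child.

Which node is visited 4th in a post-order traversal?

Post-order visits the left subtree, then the right subtree, then the node.
At rye: no left child.
At rye: go right to ivy.
  At ivy: go left to reed.
    At reed: no left child.
    At reed: go right to hop.
      At hop: go left to pear.
        At pear: no left child.
        At pear: go right to poppy.
          poppy is a leaf — visit poppy.
        Visit pear.
      At hop: go right to yew.
        At yew: go left to fern.
          At fern: no left child.
          At fern: go right to sage.
            sage is a leaf — visit sage.
          Visit fern.
        At yew: go right to lily.
          lily is a leaf — visit lily.
        Visit yew.
      Visit hop.
    Visit reed.
  At ivy: go right to tulip.
    At tulip: go left to rose.
      At rose: no left child.
      At rose: go right to fig.
        At fig: go left to mint.
          mint is a leaf — visit mint.
        At fig: no right child.
        Visit fig.
      Visit rose.
    At tulip: go right to daisy.
      daisy is a leaf — visit daisy.
    Visit tulip.
  Visit ivy.
Visit rye.
Full post-order sequence: poppy, pear, sage, fern, lily, yew, hop, reed, mint, fig, rose, daisy, tulip, ivy, rye.

fern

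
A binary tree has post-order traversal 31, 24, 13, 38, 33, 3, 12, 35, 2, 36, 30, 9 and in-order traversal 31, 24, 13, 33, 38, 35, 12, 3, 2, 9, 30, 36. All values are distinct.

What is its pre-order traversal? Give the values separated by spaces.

9 2 35 33 13 24 31 38 12 3 30 36

The last element of post-order is the root; it splits in-order into left and right subtrees.
Root 9: left subtree has 9 nodes {31, 24, 13, 33, 38, 35, 12, 3, 2}, right has 2 {30, 36}.
  Root 2: left subtree has 8 nodes {31, 24, 13, 33, 38, 35, 12, 3}, right has 0 { }.
    Root 35: left subtree has 5 nodes {31, 24, 13, 33, 38}, right has 2 {12, 3}.
      Root 33: left subtree has 3 nodes {31, 24, 13}, right has 1 {38}.
        Root 13: left subtree has 2 nodes {31, 24}, right has 0 { }.
          Root 24: left subtree has 1 node {31}, right has 0 { }.
      Root 12: left subtree has 0 nodes { }, right has 1 {3}.
  Root 30: left subtree has 0 nodes { }, right has 1 {36}.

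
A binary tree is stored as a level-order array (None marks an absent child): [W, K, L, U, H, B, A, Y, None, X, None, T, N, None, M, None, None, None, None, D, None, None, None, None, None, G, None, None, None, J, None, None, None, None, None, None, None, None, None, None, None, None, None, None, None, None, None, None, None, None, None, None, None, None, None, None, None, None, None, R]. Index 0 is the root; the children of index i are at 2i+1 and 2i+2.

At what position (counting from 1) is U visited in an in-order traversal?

2

In-order visits the left subtree, then the node, then the right subtree.
At W: go left to K.
  At K: go left to U.
    At U: go left to Y.
      Y is a leaf — visit Y.
    Visit U.
    At U: no right child.
  Visit K.
  At K: go right to H.
    At H: go left to X.
      At X: go left to D.
        D is a leaf — visit D.
      Visit X.
      At X: no right child.
    Visit H.
    At H: no right child.
Visit W.
At W: go right to L.
  At L: go left to B.
    At B: go left to T.
      T is a leaf — visit T.
    Visit B.
    At B: go right to N.
      At N: go left to G.
        G is a leaf — visit G.
      Visit N.
      At N: no right child.
  Visit L.
  At L: go right to A.
    At A: no left child.
    Visit A.
    At A: go right to M.
      At M: go left to J.
        At J: go left to R.
          R is a leaf — visit R.
        Visit J.
        At J: no right child.
      Visit M.
      At M: no right child.
Full in-order sequence: Y, U, K, D, X, H, W, T, B, G, N, L, A, R, J, M.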